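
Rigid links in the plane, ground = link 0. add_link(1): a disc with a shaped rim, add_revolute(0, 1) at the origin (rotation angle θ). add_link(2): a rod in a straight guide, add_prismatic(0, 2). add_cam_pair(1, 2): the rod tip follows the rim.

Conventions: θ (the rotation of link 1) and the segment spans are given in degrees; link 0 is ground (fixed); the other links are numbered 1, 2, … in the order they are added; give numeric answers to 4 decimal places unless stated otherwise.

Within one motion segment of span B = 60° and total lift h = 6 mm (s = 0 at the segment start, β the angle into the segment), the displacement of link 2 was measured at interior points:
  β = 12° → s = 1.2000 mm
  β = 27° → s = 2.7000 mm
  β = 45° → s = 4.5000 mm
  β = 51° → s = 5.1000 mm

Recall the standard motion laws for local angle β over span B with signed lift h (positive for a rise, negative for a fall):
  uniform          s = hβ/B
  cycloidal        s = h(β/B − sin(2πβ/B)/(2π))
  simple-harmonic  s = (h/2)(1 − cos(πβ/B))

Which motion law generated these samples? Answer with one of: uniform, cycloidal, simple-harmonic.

candidates at β/B = r: uniform s = h·r (linear in β); cycloidal s = h·(r − sin(2πr)/(2π)); simple-harmonic s = (h/2)(1 − cos(πr))
β=12°: printed 1.2000 | uniform 1.2000, cycloidal 0.2918, simple-harmonic 0.5729
β=27°: printed 2.7000 | uniform 2.7000, cycloidal 2.4049, simple-harmonic 2.5307
β=45°: printed 4.5000 | uniform 4.5000, cycloidal 5.4549, simple-harmonic 5.1213
β=51°: printed 5.1000 | uniform 5.1000, cycloidal 5.8726, simple-harmonic 5.6730
only one law matches every sample → uniform

uniform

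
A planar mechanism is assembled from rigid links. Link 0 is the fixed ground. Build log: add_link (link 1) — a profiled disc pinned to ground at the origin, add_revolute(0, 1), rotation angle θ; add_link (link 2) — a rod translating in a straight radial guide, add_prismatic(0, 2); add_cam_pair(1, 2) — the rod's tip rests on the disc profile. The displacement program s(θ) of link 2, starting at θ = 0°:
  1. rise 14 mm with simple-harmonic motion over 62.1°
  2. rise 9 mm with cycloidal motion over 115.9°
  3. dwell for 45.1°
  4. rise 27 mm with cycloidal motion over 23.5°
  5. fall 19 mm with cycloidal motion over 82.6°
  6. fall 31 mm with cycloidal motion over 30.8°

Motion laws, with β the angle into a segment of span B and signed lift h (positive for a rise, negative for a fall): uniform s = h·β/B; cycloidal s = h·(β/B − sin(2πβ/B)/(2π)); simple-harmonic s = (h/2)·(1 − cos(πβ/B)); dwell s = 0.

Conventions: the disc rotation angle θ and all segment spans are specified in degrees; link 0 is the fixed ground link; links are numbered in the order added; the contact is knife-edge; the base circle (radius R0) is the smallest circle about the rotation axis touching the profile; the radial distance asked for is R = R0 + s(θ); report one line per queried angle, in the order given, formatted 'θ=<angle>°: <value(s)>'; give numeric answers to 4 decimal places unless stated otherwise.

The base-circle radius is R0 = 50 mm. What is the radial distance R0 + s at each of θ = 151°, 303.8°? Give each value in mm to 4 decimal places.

seg 1 [0°–62.1°] simple-harmonic, h=14: full span → s += 14 → s = 14.0000
seg 2 [62.1°–178°] cycloidal, h=9: θ=151° here. β=88.9, B=115.9. 9·(0.7670 − sin(2π·0.7670)/(2π)) = 8.3276 → s = 22.3276
seg 2 [62.1°–178°] cycloidal, h=9: full span → s += 9 → s = 23.0000
seg 3 [178°–223.1°] dwell: s stays 23.0000
seg 4 [223.1°–246.6°] cycloidal, h=27: full span → s += 27 → s = 50.0000
seg 5 [246.6°–329.2°] cycloidal, h=-19: θ=303.8° here. β=57.2, B=82.6. -19·(0.6925 − sin(2π·0.6925)/(2π)) = -15.9861 → s = 34.0139
θ=151°: R = R0 + s = 50 + 22.3276 = 72.3276
θ=303.8°: R = R0 + s = 50 + 34.0139 = 84.0139

θ=151°: 72.3276
θ=303.8°: 84.0139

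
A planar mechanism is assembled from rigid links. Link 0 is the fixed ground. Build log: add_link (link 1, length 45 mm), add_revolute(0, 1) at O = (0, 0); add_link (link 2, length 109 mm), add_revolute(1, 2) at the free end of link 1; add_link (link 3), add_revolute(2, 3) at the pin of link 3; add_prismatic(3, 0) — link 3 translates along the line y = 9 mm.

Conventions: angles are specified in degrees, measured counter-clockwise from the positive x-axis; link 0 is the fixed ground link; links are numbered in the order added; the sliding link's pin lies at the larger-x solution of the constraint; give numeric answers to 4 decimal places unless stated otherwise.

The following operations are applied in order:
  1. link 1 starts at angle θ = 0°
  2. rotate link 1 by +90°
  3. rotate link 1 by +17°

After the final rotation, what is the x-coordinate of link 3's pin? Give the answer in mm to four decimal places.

geometry: r = 45 mm, L = 109 mm, e = 9 mm; θ starts at 0°
rotate link 1 by +90°: θ ← 0° +90° = 90°
rotate link 1 by +17°: θ ← 90° +17° = 107°
crank pin P = (r cos θ, r sin θ) = (-13.156727, 43.033714)
h = r sin θ − e = 43.033714 − 9 = 34.033714
x = r cos θ + √(L² − h²) = -13.156727 + 103.550501 = 90.393775

90.3938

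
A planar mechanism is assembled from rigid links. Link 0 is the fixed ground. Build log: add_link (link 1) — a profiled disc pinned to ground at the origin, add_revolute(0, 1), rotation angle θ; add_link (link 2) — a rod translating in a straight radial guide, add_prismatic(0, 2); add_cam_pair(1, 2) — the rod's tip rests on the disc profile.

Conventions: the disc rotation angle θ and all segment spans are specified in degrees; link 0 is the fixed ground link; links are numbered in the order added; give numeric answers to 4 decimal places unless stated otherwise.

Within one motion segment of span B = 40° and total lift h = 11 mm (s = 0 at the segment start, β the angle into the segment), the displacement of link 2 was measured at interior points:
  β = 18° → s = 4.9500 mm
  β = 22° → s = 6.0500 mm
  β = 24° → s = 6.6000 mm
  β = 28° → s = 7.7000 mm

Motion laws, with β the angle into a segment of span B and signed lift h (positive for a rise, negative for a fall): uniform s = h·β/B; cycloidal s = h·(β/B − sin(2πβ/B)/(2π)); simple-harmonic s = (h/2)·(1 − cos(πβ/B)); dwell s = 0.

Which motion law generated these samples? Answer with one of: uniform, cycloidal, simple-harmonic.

candidates at β/B = r: uniform s = h·r (linear in β); cycloidal s = h·(r − sin(2πr)/(2π)); simple-harmonic s = (h/2)(1 − cos(πr))
β=18°: printed 4.9500 | uniform 4.9500, cycloidal 4.4090, simple-harmonic 4.6396
β=22°: printed 6.0500 | uniform 6.0500, cycloidal 6.5910, simple-harmonic 6.3604
β=24°: printed 6.6000 | uniform 6.6000, cycloidal 7.6290, simple-harmonic 7.1996
β=28°: printed 7.7000 | uniform 7.7000, cycloidal 9.3650, simple-harmonic 8.7328
only one law matches every sample → uniform

uniform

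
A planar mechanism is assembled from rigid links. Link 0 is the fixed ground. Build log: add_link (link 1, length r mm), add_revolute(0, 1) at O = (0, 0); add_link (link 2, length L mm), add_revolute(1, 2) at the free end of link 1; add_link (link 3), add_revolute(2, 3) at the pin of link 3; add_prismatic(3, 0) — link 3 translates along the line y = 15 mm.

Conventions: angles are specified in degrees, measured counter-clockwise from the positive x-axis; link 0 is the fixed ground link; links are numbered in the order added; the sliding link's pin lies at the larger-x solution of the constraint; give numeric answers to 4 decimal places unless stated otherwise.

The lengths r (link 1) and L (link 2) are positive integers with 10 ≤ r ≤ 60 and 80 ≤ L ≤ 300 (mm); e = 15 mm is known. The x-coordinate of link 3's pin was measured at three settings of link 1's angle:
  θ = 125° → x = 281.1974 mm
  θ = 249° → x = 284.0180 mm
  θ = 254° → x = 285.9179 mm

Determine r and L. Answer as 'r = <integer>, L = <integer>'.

constraint per measurement: (x − r cos θ)² + (r sin θ − e)² = L²
subtracting the θ₁ and θ₂ equations cancels the r² and L² terms:
r = (x₁² − x₂²) / (2[(x₁cos θ₁ + e sin θ₁) − (x₂cos θ₂ + e sin θ₂)]) = 23.9994 → r = 24
L² = (x₁ − r cos θ₁)² + (r sin θ₁ − e)² = 87025.0220 → L = 295.0000 → L = 295
check at θ₃=254°: x = 285.9179 (printed 285.9179) ✓

r = 24, L = 295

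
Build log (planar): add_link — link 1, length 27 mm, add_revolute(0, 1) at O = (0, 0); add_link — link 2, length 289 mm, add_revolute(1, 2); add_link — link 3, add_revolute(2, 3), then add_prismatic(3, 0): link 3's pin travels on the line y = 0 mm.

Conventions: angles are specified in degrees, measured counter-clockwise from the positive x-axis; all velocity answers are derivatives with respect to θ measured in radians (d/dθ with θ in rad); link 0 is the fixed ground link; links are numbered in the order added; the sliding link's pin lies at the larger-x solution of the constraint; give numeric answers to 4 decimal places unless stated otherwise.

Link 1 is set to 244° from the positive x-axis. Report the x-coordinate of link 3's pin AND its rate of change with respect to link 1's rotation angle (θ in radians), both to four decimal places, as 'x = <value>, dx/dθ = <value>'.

geometry: r = 27 mm, L = 289 mm, e = 0 mm
crank pin P = (r cos θ, r sin θ) = (-11.836021, -24.267439)
h = r sin θ − e = -24.267439 − 0 = -24.267439
x = r cos θ + √(L² − h²) = -11.836021 + 287.979325 = 276.143304
dx/dθ = −r sin θ − h·r cos θ/√(L² − h²) (θ in radians; h = -24.267439) = 23.270042

x = 276.1433, dx/dθ = 23.2700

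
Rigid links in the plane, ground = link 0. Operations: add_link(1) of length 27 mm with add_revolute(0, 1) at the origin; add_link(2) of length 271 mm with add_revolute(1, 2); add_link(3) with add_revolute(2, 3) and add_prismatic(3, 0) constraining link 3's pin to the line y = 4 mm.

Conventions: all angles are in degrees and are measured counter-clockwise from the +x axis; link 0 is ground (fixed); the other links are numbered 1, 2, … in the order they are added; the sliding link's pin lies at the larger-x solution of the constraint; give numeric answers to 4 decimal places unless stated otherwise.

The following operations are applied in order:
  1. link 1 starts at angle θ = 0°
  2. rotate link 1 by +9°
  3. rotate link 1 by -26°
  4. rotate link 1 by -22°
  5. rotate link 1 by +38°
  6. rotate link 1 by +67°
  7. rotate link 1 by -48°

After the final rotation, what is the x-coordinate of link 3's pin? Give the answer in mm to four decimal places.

geometry: r = 27 mm, L = 271 mm, e = 4 mm; θ starts at 0°
rotate link 1 by +9°: θ ← 0° +9° = 9°
rotate link 1 by -26°: θ ← 9° -26° = -17°
rotate link 1 by -22°: θ ← -17° -22° = -39°
rotate link 1 by +38°: θ ← -39° +38° = -1°
rotate link 1 by +67°: θ ← -1° +67° = 66°
rotate link 1 by -48°: θ ← 66° -48° = 18°
crank pin P = (r cos θ, r sin θ) = (25.678526, 8.343459)
h = r sin θ − e = 8.343459 − 4 = 4.343459
x = r cos θ + √(L² − h²) = 25.678526 + 270.965190 = 296.643716

296.6437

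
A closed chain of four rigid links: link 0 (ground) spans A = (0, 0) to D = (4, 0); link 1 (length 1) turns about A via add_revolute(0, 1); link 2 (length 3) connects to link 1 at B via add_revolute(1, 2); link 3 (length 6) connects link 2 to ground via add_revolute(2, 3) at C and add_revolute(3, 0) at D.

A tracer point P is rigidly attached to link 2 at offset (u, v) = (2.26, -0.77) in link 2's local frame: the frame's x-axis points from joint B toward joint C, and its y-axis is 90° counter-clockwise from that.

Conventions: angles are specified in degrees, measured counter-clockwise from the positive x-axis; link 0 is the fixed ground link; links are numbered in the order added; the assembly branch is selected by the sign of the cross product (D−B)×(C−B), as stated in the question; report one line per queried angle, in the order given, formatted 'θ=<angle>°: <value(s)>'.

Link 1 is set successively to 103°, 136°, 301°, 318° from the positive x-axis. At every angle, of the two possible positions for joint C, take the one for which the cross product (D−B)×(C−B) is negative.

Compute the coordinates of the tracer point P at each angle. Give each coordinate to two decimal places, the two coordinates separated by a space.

A=(0,0), D=(4.00,0)
θ=103°: B = A + 1.00·(cos103°, sin103°) = (-0.2250, 0.9744)
θ=103°: |BD| = 4.3359
θ=103°: circle(B,3.00) ∩ circle(D,6.00): a=-0.9456, h=2.8471
θ=103°:   candidates: C₊=(-0.5066,3.9611) cross=12.344; C₋=(-1.7862,-1.5874) cross=-12.344
θ=103°:   branch - wants cross < 0 → take C=(-1.7862,-1.5874) (cross=-12.344)
θ=103°: ex = (C−B)/|BC| = (-0.5204,-0.8539); ey = (0.8539,-0.5204)
θ=103°: P = B + 2.26·ex + -0.77·ey = (-2.0586,-0.5547)
θ=136°: B = A + 1.00·(cos136°, sin136°) = (-0.7193, 0.6947)
θ=136°: |BD| = 4.7702
θ=136°: circle(B,3.00) ∩ circle(D,6.00): a=-0.4450, h=2.9668
θ=136°:   candidates: C₊=(-0.7275,3.6946) cross=14.152; C₋=(-1.5916,-2.1757) cross=-14.152
θ=136°:   branch - wants cross < 0 → take C=(-1.5916,-2.1757) (cross=-14.152)
θ=136°: ex = (C−B)/|BC| = (-0.2908,-0.9568); ey = (0.9568,-0.2908)
θ=136°: P = B + 2.26·ex + -0.77·ey = (-2.1132,-1.2438)
θ=301°: B = A + 1.00·(cos301°, sin301°) = (0.5150, -0.8572)
θ=301°: |BD| = 3.5888
θ=301°: circle(B,3.00) ∩ circle(D,6.00): a=-1.9673, h=2.2649
θ=301°:   candidates: C₊=(-1.9362,0.8723) cross=8.128; C₋=(-0.8543,-3.5264) cross=-8.128
θ=301°:   branch - wants cross < 0 → take C=(-0.8543,-3.5264) (cross=-8.128)
θ=301°: ex = (C−B)/|BC| = (-0.4565,-0.8897); ey = (0.8897,-0.4565)
θ=301°: P = B + 2.26·ex + -0.77·ey = (-1.2017,-2.5165)
θ=318°: B = A + 1.00·(cos318°, sin318°) = (0.7431, -0.6691)
θ=318°: |BD| = 3.3249
θ=318°: circle(B,3.00) ∩ circle(D,6.00): a=-2.3979, h=1.8029
θ=318°:   candidates: C₊=(-1.9685,0.6143) cross=5.994; C₋=(-1.2428,-2.9177) cross=-5.994
θ=318°:   branch - wants cross < 0 → take C=(-1.2428,-2.9177) (cross=-5.994)
θ=318°: ex = (C−B)/|BC| = (-0.6620,-0.7495); ey = (0.7495,-0.6620)
θ=318°: P = B + 2.26·ex + -0.77·ey = (-1.3301,-1.8533)

θ=103°: -2.06 -0.55
θ=136°: -2.11 -1.24
θ=301°: -1.20 -2.52
θ=318°: -1.33 -1.85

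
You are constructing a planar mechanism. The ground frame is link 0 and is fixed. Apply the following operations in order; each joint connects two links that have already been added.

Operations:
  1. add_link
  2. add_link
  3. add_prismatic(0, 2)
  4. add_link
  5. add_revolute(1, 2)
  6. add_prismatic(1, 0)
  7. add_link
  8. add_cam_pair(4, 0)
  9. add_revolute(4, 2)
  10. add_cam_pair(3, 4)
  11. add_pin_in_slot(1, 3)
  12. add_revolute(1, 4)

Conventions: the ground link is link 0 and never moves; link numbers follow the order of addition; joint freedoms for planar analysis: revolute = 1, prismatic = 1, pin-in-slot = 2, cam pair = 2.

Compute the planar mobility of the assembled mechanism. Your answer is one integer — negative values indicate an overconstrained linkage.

ground; <1,0,0>
#1 <2,0,0>
#2 <3,0,0>
P:0↔2 J1 <3,1,0>
#3 <4,1,0>
R:1↔2 J1 <4,2,0>
P:1↔0 J1 <4,3,0>
#4 <5,3,0>
C:4↔0 J2 <5,3,1>
R:4↔2 J1 <5,4,1>
C:3↔4 J2 <5,4,2>
PS:1↔3 J2 <5,4,3>
R:1↔4 J1 <5,5,3>
3×4 − 2×5 − 1×3 = -1

M = -1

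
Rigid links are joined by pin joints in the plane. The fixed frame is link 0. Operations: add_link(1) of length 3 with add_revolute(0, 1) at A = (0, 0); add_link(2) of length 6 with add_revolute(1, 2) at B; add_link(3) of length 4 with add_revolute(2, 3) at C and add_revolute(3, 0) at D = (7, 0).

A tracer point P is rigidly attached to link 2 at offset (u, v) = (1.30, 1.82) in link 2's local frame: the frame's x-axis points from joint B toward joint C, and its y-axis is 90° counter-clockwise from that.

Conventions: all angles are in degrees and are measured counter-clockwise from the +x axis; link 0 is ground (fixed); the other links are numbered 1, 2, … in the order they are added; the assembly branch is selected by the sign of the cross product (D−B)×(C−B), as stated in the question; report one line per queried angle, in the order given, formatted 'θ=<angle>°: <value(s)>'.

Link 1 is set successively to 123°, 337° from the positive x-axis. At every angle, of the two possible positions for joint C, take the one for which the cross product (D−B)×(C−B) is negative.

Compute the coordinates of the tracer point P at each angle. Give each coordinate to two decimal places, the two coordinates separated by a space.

A=(0,0), D=(7.00,0)
θ=123°: B = A + 3.00·(cos123°, sin123°) = (-1.6339, 2.5160)
θ=123°: |BD| = 8.9930
θ=123°: circle(B,6.00) ∩ circle(D,4.00): a=5.6085, h=2.1319
θ=123°:   candidates: C₊=(4.3470,2.9936) cross=19.172; C₋=(3.1542,-1.0998) cross=-19.172
θ=123°:   branch - wants cross < 0 → take C=(3.1542,-1.0998) (cross=-19.172)
θ=123°: ex = (C−B)/|BC| = (0.7980,-0.6026); ey = (0.6026,0.7980)
θ=123°: P = B + 1.30·ex + 1.82·ey = (0.5003,3.1850)
θ=337°: B = A + 3.00·(cos337°, sin337°) = (2.7615, -1.1722)
θ=337°: |BD| = 4.3976
θ=337°: circle(B,6.00) ∩ circle(D,4.00): a=4.4728, h=3.9993
θ=337°:   candidates: C₊=(6.0064,3.8746) cross=17.587; C₋=(8.1385,-3.8346) cross=-17.587
θ=337°:   branch - wants cross < 0 → take C=(8.1385,-3.8346) (cross=-17.587)
θ=337°: ex = (C−B)/|BC| = (0.8962,-0.4437); ey = (0.4437,0.8962)
θ=337°: P = B + 1.30·ex + 1.82·ey = (4.7341,-0.1180)

θ=123°: 0.50 3.18
θ=337°: 4.73 -0.12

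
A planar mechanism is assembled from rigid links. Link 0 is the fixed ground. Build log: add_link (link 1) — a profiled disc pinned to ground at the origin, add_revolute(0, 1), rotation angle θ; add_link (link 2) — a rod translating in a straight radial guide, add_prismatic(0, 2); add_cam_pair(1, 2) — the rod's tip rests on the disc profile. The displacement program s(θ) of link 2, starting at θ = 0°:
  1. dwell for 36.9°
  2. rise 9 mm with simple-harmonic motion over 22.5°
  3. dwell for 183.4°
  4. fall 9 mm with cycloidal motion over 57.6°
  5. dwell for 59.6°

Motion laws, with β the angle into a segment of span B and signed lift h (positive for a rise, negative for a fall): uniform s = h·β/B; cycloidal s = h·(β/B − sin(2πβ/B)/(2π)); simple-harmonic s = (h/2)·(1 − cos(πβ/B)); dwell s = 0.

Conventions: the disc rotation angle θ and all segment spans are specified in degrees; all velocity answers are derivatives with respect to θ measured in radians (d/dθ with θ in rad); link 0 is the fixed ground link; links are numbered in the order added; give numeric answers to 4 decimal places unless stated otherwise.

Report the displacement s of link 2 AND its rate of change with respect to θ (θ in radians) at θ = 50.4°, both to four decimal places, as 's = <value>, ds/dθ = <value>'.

seg 1 [0°–36.9°] dwell: s stays 0.0000
seg 2 [36.9°–59.4°] simple-harmonic, h=9: θ=50.4° here. β=13.5, B=22.5. 9/2·(1 − cos(π·0.6000)) = 5.8906 → s = 5.8906
velocity in seg [36.9°–59.4°] (simple-harmonic), θ in radians: β = 13.5° = 0.2356 rad, B = 22.5° = 0.3927 rad; ds/dθ = (πh/(2B)) sin(πβ/B) = (π·9/(2·0.3927)) sin(π·0.6000) = 34.238035 mm/rad

s = 5.8906, ds/dθ = 34.2380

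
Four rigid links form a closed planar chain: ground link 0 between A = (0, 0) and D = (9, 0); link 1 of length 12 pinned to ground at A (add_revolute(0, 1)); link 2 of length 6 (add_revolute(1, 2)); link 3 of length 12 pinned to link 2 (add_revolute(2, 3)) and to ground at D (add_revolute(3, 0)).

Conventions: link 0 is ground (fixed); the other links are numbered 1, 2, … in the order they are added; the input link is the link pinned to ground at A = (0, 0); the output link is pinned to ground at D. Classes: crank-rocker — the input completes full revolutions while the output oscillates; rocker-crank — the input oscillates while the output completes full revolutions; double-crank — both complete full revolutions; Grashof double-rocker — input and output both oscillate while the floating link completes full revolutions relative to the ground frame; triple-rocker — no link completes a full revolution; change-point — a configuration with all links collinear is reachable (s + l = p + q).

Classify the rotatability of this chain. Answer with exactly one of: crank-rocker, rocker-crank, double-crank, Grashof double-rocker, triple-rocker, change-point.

lengths: ground=9, input=12, coupler=6, output=12
sorted: s=6 (shortest), l=12 (longest), p+q=21
s + l = 18 vs p + q = 21
s + l < p + q (Grashof) with shortest = coupler link → Grashof double-rocker

Grashof double-rocker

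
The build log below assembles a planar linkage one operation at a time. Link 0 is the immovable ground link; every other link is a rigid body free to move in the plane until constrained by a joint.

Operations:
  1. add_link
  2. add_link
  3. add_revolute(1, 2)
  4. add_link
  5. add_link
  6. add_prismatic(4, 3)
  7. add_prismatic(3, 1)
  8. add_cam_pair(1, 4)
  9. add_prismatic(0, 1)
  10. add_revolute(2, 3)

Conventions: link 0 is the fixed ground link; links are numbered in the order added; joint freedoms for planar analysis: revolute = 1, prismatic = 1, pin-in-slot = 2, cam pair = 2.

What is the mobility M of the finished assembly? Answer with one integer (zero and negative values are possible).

L=1 J1=0 J2=0
add link → L=2 J1=0 J2=0
add link → L=3 J1=0 J2=0
R@1,2 dof=1 J1 → L=3 J1=1 J2=0
add link → L=4 J1=1 J2=0
add link → L=5 J1=1 J2=0
P@4,3 dof=1 J1 → L=5 J1=2 J2=0
P@3,1 dof=1 J1 → L=5 J1=3 J2=0
C@1,4 dof=2 J2 → L=5 J1=3 J2=1
P@0,1 dof=1 J1 → L=5 J1=4 J2=1
R@2,3 dof=1 J1 → L=5 J1=5 J2=1
M=3(L−1)−2J1−J2=3·4−2·5−1=1

M = 1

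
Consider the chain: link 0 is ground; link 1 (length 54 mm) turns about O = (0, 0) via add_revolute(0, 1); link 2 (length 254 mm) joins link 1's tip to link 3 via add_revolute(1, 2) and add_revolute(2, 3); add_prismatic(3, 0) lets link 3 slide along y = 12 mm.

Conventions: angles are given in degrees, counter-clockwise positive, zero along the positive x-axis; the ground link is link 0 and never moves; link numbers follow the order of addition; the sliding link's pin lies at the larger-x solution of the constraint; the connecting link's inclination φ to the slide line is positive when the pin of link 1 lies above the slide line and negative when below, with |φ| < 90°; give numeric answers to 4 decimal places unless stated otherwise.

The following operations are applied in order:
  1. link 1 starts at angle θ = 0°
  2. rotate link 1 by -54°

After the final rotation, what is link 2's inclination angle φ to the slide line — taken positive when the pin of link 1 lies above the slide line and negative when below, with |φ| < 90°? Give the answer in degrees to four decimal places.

geometry: r = 54 mm, L = 254 mm, e = 12 mm; θ starts at 0°
rotate link 1 by -54°: θ ← 0° -54° = -54°
h = r sin θ − e = -43.686918 − 12 = -55.686918
sin φ = h / L = -55.686918 / 254 = -0.21923983
φ = arcsin(-0.21923983) = -12.664389°

-12.6644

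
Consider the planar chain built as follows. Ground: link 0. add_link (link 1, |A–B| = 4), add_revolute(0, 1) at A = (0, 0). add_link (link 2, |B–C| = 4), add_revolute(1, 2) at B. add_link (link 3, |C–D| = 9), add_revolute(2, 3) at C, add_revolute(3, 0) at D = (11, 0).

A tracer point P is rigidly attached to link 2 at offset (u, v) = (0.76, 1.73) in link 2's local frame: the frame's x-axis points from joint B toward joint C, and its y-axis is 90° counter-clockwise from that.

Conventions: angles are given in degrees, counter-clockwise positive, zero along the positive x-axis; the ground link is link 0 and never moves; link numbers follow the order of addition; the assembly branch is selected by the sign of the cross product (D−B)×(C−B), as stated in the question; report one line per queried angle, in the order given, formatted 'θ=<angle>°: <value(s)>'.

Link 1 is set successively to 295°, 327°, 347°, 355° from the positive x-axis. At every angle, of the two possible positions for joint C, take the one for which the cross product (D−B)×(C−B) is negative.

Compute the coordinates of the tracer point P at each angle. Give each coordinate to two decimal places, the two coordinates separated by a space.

A=(0,0), D=(11.00,0)
θ=295°: B = A + 4.00·(cos295°, sin295°) = (1.6905, -3.6252)
θ=295°: |BD| = 9.9905
θ=295°: circle(B,4.00) ∩ circle(D,9.00): a=1.7421, h=3.6007
θ=295°:   candidates: C₊=(2.0073,0.3622) cross=35.973; C₋=(4.6204,-6.3483) cross=-35.973
θ=295°:   branch - wants cross < 0 → take C=(4.6204,-6.3483) (cross=-35.973)
θ=295°: ex = (C−B)/|BC| = (0.7325,-0.6808); ey = (0.6808,0.7325)
θ=295°: P = B + 0.76·ex + 1.73·ey = (3.4249,-2.8754)
θ=327°: B = A + 4.00·(cos327°, sin327°) = (3.3547, -2.1786)
θ=327°: |BD| = 7.9497
θ=327°: circle(B,4.00) ∩ circle(D,9.00): a=-0.1134, h=3.9984
θ=327°:   candidates: C₊=(2.1499,1.6357) cross=31.786; C₋=(4.3414,-6.0550) cross=-31.786
θ=327°:   branch - wants cross < 0 → take C=(4.3414,-6.0550) (cross=-31.786)
θ=327°: ex = (C−B)/|BC| = (0.2467,-0.9691); ey = (0.9691,0.2467)
θ=327°: P = B + 0.76·ex + 1.73·ey = (5.2187,-2.4883)
θ=347°: B = A + 4.00·(cos347°, sin347°) = (3.8975, -0.8998)
θ=347°: |BD| = 7.1593
θ=347°: circle(B,4.00) ∩ circle(D,9.00): a=-0.9599, h=3.8831
θ=347°:   candidates: C₊=(2.4571,2.8319) cross=27.800; C₋=(3.4332,-4.8728) cross=-27.800
θ=347°:   branch - wants cross < 0 → take C=(3.4332,-4.8728) (cross=-27.800)
θ=347°: ex = (C−B)/|BC| = (-0.1161,-0.9932); ey = (0.9932,-0.1161)
θ=347°: P = B + 0.76·ex + 1.73·ey = (5.5276,-1.8555)
θ=355°: B = A + 4.00·(cos355°, sin355°) = (3.9848, -0.3486)
θ=355°: |BD| = 7.0239
θ=355°: circle(B,4.00) ∩ circle(D,9.00): a=-1.1151, h=3.8414
θ=355°:   candidates: C₊=(2.6804,3.4327) cross=26.982; C₋=(3.0617,-4.2407) cross=-26.982
θ=355°:   branch - wants cross < 0 → take C=(3.0617,-4.2407) (cross=-26.982)
θ=355°: ex = (C−B)/|BC| = (-0.2308,-0.9730); ey = (0.9730,-0.2308)
θ=355°: P = B + 0.76·ex + 1.73·ey = (5.4927,-1.4873)

θ=295°: 3.42 -2.88
θ=327°: 5.22 -2.49
θ=347°: 5.53 -1.86
θ=355°: 5.49 -1.49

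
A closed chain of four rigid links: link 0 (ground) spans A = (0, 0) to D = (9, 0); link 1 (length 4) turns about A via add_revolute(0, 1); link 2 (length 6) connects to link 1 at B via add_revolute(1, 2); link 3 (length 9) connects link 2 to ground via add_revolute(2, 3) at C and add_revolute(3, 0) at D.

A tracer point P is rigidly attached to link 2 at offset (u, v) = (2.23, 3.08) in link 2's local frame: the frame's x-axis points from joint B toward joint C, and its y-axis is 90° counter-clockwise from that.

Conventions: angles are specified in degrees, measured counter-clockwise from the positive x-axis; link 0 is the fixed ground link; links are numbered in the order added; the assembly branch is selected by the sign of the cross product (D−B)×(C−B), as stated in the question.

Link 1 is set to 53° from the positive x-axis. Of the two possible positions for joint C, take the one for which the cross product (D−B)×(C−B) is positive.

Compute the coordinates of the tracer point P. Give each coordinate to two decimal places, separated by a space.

A=(0,0), D=(9.00,0)
B = A + 4.00·(cos53°, sin53°) = (2.4073, 3.1945)
|BD| = 7.3259
circle(B,6.00) ∩ circle(D,9.00): a=0.5917, h=5.9708
  candidates: C₊=(5.5433,8.3097) cross=43.741; C₋=(0.3361,-2.4367) cross=-43.741
  branch + wants cross > 0 → take C=(5.5433,8.3097) (cross=43.741)
ex = (C−B)/|BC| = (0.5227,0.8525); ey = (-0.8525,0.5227)
P = B + 2.23·ex + 3.08·ey = (0.9470,6.7055)

0.95 6.71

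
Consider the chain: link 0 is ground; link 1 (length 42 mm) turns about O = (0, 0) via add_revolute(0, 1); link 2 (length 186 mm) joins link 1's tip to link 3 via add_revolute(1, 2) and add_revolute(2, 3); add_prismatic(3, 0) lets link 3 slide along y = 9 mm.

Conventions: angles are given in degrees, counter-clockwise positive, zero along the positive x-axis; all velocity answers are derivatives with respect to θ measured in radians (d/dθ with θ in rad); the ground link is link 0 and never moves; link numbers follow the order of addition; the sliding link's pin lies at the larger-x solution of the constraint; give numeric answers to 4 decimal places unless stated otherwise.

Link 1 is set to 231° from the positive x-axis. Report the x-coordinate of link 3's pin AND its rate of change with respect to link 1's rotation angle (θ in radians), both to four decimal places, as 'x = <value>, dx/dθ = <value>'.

geometry: r = 42 mm, L = 186 mm, e = 9 mm
crank pin P = (r cos θ, r sin θ) = (-26.431456, -32.640130)
h = r sin θ − e = -32.640130 − 9 = -41.640130
x = r cos θ + √(L² − h²) = -26.431456 + 181.279065 = 154.847609
dx/dθ = −r sin θ − h·r cos θ/√(L² − h²) (θ in radians; h = -41.640130) = 26.568777

x = 154.8476, dx/dθ = 26.5688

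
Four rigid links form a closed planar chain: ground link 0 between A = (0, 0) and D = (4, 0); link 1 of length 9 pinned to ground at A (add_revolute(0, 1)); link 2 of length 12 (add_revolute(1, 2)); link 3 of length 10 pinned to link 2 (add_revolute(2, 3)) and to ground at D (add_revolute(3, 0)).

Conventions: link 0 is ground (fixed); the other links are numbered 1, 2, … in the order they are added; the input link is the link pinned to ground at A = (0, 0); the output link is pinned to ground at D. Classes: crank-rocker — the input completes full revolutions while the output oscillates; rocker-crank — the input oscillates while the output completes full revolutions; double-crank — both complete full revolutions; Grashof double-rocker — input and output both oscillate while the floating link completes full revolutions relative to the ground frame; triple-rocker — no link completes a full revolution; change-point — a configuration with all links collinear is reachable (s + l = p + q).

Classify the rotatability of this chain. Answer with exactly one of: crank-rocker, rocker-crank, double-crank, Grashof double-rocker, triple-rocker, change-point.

lengths: ground=4, input=9, coupler=12, output=10
sorted: s=4 (shortest), l=12 (longest), p+q=19
s + l = 16 vs p + q = 19
s + l < p + q (Grashof) with shortest = ground link → double-crank

double-crank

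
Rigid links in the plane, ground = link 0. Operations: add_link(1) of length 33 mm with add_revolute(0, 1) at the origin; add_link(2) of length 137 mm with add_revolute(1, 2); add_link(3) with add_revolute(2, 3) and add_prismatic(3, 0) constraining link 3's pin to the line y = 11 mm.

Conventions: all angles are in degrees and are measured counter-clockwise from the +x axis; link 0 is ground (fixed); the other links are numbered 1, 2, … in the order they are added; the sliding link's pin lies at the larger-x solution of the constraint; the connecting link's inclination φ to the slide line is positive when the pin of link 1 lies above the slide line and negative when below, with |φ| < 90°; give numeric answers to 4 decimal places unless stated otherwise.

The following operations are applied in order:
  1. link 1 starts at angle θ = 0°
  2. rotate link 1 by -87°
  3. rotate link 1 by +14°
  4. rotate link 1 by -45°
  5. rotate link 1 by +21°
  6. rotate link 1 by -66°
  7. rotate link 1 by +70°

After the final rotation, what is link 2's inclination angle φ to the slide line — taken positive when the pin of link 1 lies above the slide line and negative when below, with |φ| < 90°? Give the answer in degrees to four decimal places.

geometry: r = 33 mm, L = 137 mm, e = 11 mm; θ starts at 0°
rotate link 1 by -87°: θ ← 0° -87° = -87°
rotate link 1 by +14°: θ ← -87° +14° = -73°
rotate link 1 by -45°: θ ← -73° -45° = -118°
rotate link 1 by +21°: θ ← -118° +21° = -97°
rotate link 1 by -66°: θ ← -97° -66° = -163°
rotate link 1 by +70°: θ ← -163° +70° = -93°
h = r sin θ − e = -32.954775 − 11 = -43.954775
sin φ = h / L = -43.954775 / 137 = -0.32083777
φ = arcsin(-0.32083777) = -18.713597°

-18.7136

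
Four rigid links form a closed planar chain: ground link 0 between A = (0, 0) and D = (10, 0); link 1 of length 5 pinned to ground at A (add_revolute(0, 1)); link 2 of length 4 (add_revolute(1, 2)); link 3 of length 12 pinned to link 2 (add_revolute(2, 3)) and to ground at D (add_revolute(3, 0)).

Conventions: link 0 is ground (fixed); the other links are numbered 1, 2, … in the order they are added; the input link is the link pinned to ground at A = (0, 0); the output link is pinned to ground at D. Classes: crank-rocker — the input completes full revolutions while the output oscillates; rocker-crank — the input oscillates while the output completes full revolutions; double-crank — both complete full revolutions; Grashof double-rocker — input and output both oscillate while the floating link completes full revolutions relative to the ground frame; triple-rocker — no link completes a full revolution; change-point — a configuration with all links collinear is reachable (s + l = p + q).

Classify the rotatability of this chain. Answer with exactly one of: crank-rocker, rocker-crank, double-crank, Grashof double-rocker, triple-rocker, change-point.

lengths: ground=10, input=5, coupler=4, output=12
sorted: s=4 (shortest), l=12 (longest), p+q=15
s + l = 16 vs p + q = 15
s + l > p + q → non-Grashof → no link fully rotates → triple-rocker

triple-rocker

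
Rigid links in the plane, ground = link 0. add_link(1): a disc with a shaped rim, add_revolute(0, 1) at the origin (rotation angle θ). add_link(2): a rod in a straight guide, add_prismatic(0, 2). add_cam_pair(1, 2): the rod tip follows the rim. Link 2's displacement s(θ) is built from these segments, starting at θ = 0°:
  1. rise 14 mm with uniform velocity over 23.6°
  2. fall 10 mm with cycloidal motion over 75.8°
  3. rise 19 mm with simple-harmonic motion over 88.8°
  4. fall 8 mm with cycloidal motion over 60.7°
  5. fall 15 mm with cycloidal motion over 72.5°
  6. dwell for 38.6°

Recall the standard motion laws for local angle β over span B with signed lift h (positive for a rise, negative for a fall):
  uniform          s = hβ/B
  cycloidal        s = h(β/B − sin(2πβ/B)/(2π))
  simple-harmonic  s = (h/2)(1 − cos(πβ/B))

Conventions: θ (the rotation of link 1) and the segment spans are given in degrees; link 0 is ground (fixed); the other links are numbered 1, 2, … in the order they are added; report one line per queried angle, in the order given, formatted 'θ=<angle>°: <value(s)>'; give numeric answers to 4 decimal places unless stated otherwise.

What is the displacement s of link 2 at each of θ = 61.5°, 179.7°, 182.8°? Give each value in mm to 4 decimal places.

segment 1 (0° to 23.6°, uniform, h = 14) is passed completely: s = 0.0000 + (14) = 14.0000
θ = 61.5° falls in segment 2 (23.6° to 99.4°, cycloidal, h = -10): β = 61.5 − 23.6 = 37.9°, B = 75.8°; Δs = -10·(0.5000 − sin(2π·0.5000)/(2π)) = -5.0000; s = 14.0000 − 5.0000 = 9.0000
segment 2 (23.6° to 99.4°, cycloidal, h = -10) is passed completely: s = 14.0000 + (-10) = 4.0000
θ = 179.7° falls in segment 3 (99.4° to 188.2°, simple-harmonic, h = 19): β = 179.7 − 99.4 = 80.3°, B = 88.8°; Δs = 19/2·(1 − cos(π·0.9043)) = 18.5737; s = 4.0000 + 18.5737 = 22.5737
θ = 182.8° falls in segment 3 (99.4° to 188.2°, simple-harmonic, h = 19): β = 182.8 − 99.4 = 83.4°, B = 88.8°; Δs = 19/2·(1 − cos(π·0.9392)) = 18.8272; s = 4.0000 + 18.8272 = 22.8272

θ=61.5°: 9.0000
θ=179.7°: 22.5737
θ=182.8°: 22.8272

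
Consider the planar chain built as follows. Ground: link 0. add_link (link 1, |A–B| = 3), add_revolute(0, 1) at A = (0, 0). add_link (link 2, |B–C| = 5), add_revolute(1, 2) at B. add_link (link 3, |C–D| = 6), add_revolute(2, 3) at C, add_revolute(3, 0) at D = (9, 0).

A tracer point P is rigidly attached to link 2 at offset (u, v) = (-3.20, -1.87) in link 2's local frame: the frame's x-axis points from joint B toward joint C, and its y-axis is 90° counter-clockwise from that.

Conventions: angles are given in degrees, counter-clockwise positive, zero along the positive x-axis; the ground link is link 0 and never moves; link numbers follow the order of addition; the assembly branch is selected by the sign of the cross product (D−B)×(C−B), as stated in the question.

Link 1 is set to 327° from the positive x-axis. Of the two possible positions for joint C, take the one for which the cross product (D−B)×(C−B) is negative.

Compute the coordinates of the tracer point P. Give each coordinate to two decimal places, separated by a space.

A=(0,0), D=(9.00,0)
B = A + 3.00·(cos327°, sin327°) = (2.5160, -1.6339)
|BD| = 6.6867
circle(B,5.00) ∩ circle(D,6.00): a=2.5208, h=4.3180
  candidates: C₊=(3.9053,3.1692) cross=28.873; C₋=(6.0155,-5.2051) cross=-28.873
  branch - wants cross < 0 → take C=(6.0155,-5.2051) (cross=-28.873)
ex = (C−B)/|BC| = (0.6999,-0.7142); ey = (0.7142,0.6999)
P = B + -3.20·ex + -1.87·ey = (-1.0593,-0.6572)

-1.06 -0.66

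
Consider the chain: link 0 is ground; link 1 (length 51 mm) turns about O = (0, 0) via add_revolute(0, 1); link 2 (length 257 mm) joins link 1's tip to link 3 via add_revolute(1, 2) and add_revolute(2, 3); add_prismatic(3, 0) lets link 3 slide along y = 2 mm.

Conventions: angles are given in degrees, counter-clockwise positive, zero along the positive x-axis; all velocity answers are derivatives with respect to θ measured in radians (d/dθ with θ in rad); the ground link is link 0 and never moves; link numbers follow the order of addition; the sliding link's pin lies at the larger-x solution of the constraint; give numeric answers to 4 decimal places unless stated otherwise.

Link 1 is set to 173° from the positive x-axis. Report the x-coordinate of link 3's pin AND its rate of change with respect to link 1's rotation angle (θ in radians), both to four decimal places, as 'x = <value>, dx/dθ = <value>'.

geometry: r = 51 mm, L = 257 mm, e = 2 mm
crank pin P = (r cos θ, r sin θ) = (-50.619854, 6.215337)
h = r sin θ − e = 6.215337 − 2 = 4.215337
x = r cos θ + √(L² − h²) = -50.619854 + 256.965428 = 206.345574
dx/dθ = −r sin θ − h·r cos θ/√(L² − h²) (θ in radians; h = 4.215337) = -5.384954

x = 206.3456, dx/dθ = -5.3850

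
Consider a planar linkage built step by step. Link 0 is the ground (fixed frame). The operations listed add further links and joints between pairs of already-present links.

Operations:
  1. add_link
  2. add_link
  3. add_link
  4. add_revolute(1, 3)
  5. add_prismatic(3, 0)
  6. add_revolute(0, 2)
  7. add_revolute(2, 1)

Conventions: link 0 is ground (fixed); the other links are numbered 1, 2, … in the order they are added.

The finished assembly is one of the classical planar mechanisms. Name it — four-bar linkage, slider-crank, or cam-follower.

links: 4 (incl. ground); joints: 3 revolute, 1 prismatic, 0 higher (cam) pair, forming one closed loop
4 links, 3 revolutes + 1 prismatic in one loop → slider-crank

slider-crank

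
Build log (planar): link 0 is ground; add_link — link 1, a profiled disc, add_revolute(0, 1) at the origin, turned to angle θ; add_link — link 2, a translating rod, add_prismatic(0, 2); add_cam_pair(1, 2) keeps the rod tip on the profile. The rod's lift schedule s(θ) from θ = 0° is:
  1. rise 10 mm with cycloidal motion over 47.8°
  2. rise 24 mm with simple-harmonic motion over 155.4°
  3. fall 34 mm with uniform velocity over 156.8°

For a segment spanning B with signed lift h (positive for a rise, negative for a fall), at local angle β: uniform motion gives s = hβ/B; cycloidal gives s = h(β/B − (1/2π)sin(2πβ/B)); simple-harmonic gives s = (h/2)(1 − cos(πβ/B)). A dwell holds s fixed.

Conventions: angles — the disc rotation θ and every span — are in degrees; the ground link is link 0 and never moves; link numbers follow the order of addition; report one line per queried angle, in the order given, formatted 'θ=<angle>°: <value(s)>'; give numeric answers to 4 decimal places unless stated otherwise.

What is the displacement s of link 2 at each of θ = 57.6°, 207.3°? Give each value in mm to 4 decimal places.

seg 1 [0°–47.8°] cycloidal, h=10: full span → s += 10 → s = 10.0000
seg 2 [47.8°–203.2°] simple-harmonic, h=24: θ=57.6° here. β=9.8, B=155.4. 24/2·(1 − cos(π·0.0631)) = 0.2347 → s = 10.2347
seg 2 [47.8°–203.2°] simple-harmonic, h=24: full span → s += 24 → s = 34.0000
seg 3 [203.2°–360°] uniform, h=-34: θ=207.3° here. β=4.1, B=156.8. -34·4.1/156.8 = -0.8890 → s = 33.1110

θ=57.6°: 10.2347
θ=207.3°: 33.1110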